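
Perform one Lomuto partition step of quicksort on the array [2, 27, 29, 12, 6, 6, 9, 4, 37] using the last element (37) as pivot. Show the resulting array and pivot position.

Lomuto partition with pivot = 37:

Initial array: [2, 27, 29, 12, 6, 6, 9, 4, 37]

arr[0]=2 <= 37: swap with position 0, array becomes [2, 27, 29, 12, 6, 6, 9, 4, 37]
arr[1]=27 <= 37: swap with position 1, array becomes [2, 27, 29, 12, 6, 6, 9, 4, 37]
arr[2]=29 <= 37: swap with position 2, array becomes [2, 27, 29, 12, 6, 6, 9, 4, 37]
arr[3]=12 <= 37: swap with position 3, array becomes [2, 27, 29, 12, 6, 6, 9, 4, 37]
arr[4]=6 <= 37: swap with position 4, array becomes [2, 27, 29, 12, 6, 6, 9, 4, 37]
arr[5]=6 <= 37: swap with position 5, array becomes [2, 27, 29, 12, 6, 6, 9, 4, 37]
arr[6]=9 <= 37: swap with position 6, array becomes [2, 27, 29, 12, 6, 6, 9, 4, 37]
arr[7]=4 <= 37: swap with position 7, array becomes [2, 27, 29, 12, 6, 6, 9, 4, 37]

Place pivot at position 8: [2, 27, 29, 12, 6, 6, 9, 4, 37]
Pivot position: 8

After partitioning with pivot 37, the array becomes [2, 27, 29, 12, 6, 6, 9, 4, 37]. The pivot is placed at index 8. All elements to the left of the pivot are <= 37, and all elements to the right are > 37.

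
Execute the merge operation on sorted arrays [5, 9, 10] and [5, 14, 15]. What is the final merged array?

Merging process:

Compare 5 vs 5: take 5 from left. Merged: [5]
Compare 9 vs 5: take 5 from right. Merged: [5, 5]
Compare 9 vs 14: take 9 from left. Merged: [5, 5, 9]
Compare 10 vs 14: take 10 from left. Merged: [5, 5, 9, 10]
Append remaining from right: [14, 15]. Merged: [5, 5, 9, 10, 14, 15]

Final merged array: [5, 5, 9, 10, 14, 15]
Total comparisons: 4

The merged array is [5, 5, 9, 10, 14, 15], requiring 4 comparisons. The merge step runs in O(n) time where n is the total number of elements.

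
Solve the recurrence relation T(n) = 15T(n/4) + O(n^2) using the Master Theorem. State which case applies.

Master Theorem for T(n) = 15T(n/4) + O(n^2):

a = 15, b = 4, c = 2
log_b(a) = log_4(15) = 1.9534

Case 3: c = 2 > log_4(15) = 1.9534
T(n) = O(n^2) = O(n^2)

For T(n) = 15T(n/4) + O(n^2): log_4(15) = 1.9534. This is Case 3 of the Master Theorem (c > log_b(a), work dominated by root), giving O(n^2).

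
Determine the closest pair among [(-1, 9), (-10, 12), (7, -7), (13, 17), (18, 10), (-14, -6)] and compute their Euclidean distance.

Computing all pairwise distances among 6 points:

d((-1, 9), (-10, 12)) = 9.4868
d((-1, 9), (7, -7)) = 17.8885
d((-1, 9), (13, 17)) = 16.1245
d((-1, 9), (18, 10)) = 19.0263
d((-1, 9), (-14, -6)) = 19.8494
d((-10, 12), (7, -7)) = 25.4951
d((-10, 12), (13, 17)) = 23.5372
d((-10, 12), (18, 10)) = 28.0713
d((-10, 12), (-14, -6)) = 18.4391
d((7, -7), (13, 17)) = 24.7386
d((7, -7), (18, 10)) = 20.2485
d((7, -7), (-14, -6)) = 21.0238
d((13, 17), (18, 10)) = 8.6023 <-- minimum
d((13, 17), (-14, -6)) = 35.4683
d((18, 10), (-14, -6)) = 35.7771

Closest pair: (13, 17) and (18, 10) with distance 8.6023

The closest pair is (13, 17) and (18, 10) with Euclidean distance 8.6023. For 6 points, brute-force pairwise comparison is shown above. For large n, the divide-and-conquer algorithm (sort by x, recurse on halves, check the dividing strip) achieves O(n log n).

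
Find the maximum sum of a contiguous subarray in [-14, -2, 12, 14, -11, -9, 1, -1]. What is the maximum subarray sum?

Using Kadane's algorithm on [-14, -2, 12, 14, -11, -9, 1, -1]:

Scanning through the array:
Position 1 (value -2): max_ending_here = -2, max_so_far = -2
Position 2 (value 12): max_ending_here = 12, max_so_far = 12
Position 3 (value 14): max_ending_here = 26, max_so_far = 26
Position 4 (value -11): max_ending_here = 15, max_so_far = 26
Position 5 (value -9): max_ending_here = 6, max_so_far = 26
Position 6 (value 1): max_ending_here = 7, max_so_far = 26
Position 7 (value -1): max_ending_here = 6, max_so_far = 26

Maximum subarray: [12, 14]
Maximum sum: 26

The maximum subarray is [12, 14] with sum 26. This subarray runs from index 2 to index 3.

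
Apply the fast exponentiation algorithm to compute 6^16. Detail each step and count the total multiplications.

Computing 6^16 by squaring (build up from 6^1; each line after the first costs one multiplication):

6^1 = 6
6^2 = (6^1)^2 = 6^2 = 36
6^4 = (6^2)^2 = 36^2 = 1296
6^8 = (6^4)^2 = 1296^2 = 1679616
6^16 = (6^8)^2 = 1679616^2 = 2821109907456

Result: 2821109907456
Multiplications needed: 4 (4 lines after 6^1)

6^16 = 2821109907456. Using exponentiation by squaring, this requires 4 multiplications. The key idea: if the exponent is even, square the half-power; if odd, multiply by the base once.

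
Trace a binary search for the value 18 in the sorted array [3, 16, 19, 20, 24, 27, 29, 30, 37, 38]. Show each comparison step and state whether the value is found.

Binary search for 18 in [3, 16, 19, 20, 24, 27, 29, 30, 37, 38]:

lo=0, hi=9, mid=4, arr[mid]=24 -> 24 > 18, search left half
lo=0, hi=3, mid=1, arr[mid]=16 -> 16 < 18, search right half
lo=2, hi=3, mid=2, arr[mid]=19 -> 19 > 18, search left half
lo=2 > hi=1, target 18 not found

Binary search determines that 18 is not in the array after 3 comparisons. The search space was exhausted without finding the target.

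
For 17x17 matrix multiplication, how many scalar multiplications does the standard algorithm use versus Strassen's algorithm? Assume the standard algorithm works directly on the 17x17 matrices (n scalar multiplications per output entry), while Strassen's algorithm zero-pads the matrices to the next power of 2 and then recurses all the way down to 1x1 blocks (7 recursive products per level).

Matrix multiplication for 17x17 matrices:

Strassen's algorithm requires power-of-2 dimensions. Pad 17x17 to 32x32 (next power of 2).

Standard algorithm: 17^3 = 4913 multiplications
Strassen's algorithm: 7^(log2(32)) = 7^5 = 16807 multiplications
Difference: 4913 - 16807 = -11894 (Strassen uses MORE here due to padding overhead — for small or just-over-power-of-2 n, padding can outweigh the per-level savings)

Standard: 4913 multiplications (17^3). Strassen: 16807 multiplications (7^5, after padding to 32x32). Strassen reduces 8 recursive multiplications to 7 at each level.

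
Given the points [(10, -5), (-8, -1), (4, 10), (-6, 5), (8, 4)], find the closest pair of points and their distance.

Computing all pairwise distances among 5 points:

d((10, -5), (-8, -1)) = 18.4391
d((10, -5), (4, 10)) = 16.1555
d((10, -5), (-6, 5)) = 18.868
d((10, -5), (8, 4)) = 9.2195
d((-8, -1), (4, 10)) = 16.2788
d((-8, -1), (-6, 5)) = 6.3246 <-- minimum
d((-8, -1), (8, 4)) = 16.7631
d((4, 10), (-6, 5)) = 11.1803
d((4, 10), (8, 4)) = 7.2111
d((-6, 5), (8, 4)) = 14.0357

Closest pair: (-8, -1) and (-6, 5) with distance 6.3246

The closest pair is (-8, -1) and (-6, 5) with Euclidean distance 6.3246. For 5 points, brute-force pairwise comparison is shown above. For large n, the divide-and-conquer algorithm (sort by x, recurse on halves, check the dividing strip) achieves O(n log n).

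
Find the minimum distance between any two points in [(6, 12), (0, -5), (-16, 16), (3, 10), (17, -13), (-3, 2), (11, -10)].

Computing all pairwise distances among 7 points:

d((6, 12), (0, -5)) = 18.0278
d((6, 12), (-16, 16)) = 22.3607
d((6, 12), (3, 10)) = 3.6056 <-- minimum
d((6, 12), (17, -13)) = 27.313
d((6, 12), (-3, 2)) = 13.4536
d((6, 12), (11, -10)) = 22.561
d((0, -5), (-16, 16)) = 26.4008
d((0, -5), (3, 10)) = 15.2971
d((0, -5), (17, -13)) = 18.7883
d((0, -5), (-3, 2)) = 7.6158
d((0, -5), (11, -10)) = 12.083
d((-16, 16), (3, 10)) = 19.9249
d((-16, 16), (17, -13)) = 43.9318
d((-16, 16), (-3, 2)) = 19.105
d((-16, 16), (11, -10)) = 37.4833
d((3, 10), (17, -13)) = 26.9258
d((3, 10), (-3, 2)) = 10.0
d((3, 10), (11, -10)) = 21.5407
d((17, -13), (-3, 2)) = 25.0
d((17, -13), (11, -10)) = 6.7082
d((-3, 2), (11, -10)) = 18.4391

Closest pair: (6, 12) and (3, 10) with distance 3.6056

The closest pair is (6, 12) and (3, 10) with Euclidean distance 3.6056. For 7 points, brute-force pairwise comparison is shown above. For large n, the divide-and-conquer algorithm (sort by x, recurse on halves, check the dividing strip) achieves O(n log n).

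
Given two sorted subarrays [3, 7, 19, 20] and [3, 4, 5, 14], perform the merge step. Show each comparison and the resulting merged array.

Merging process:

Compare 3 vs 3: take 3 from left. Merged: [3]
Compare 7 vs 3: take 3 from right. Merged: [3, 3]
Compare 7 vs 4: take 4 from right. Merged: [3, 3, 4]
Compare 7 vs 5: take 5 from right. Merged: [3, 3, 4, 5]
Compare 7 vs 14: take 7 from left. Merged: [3, 3, 4, 5, 7]
Compare 19 vs 14: take 14 from right. Merged: [3, 3, 4, 5, 7, 14]
Append remaining from left: [19, 20]. Merged: [3, 3, 4, 5, 7, 14, 19, 20]

Final merged array: [3, 3, 4, 5, 7, 14, 19, 20]
Total comparisons: 6

The merged array is [3, 3, 4, 5, 7, 14, 19, 20], requiring 6 comparisons. The merge step runs in O(n) time where n is the total number of elements.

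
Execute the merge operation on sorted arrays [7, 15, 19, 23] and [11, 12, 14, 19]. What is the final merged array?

Merging process:

Compare 7 vs 11: take 7 from left. Merged: [7]
Compare 15 vs 11: take 11 from right. Merged: [7, 11]
Compare 15 vs 12: take 12 from right. Merged: [7, 11, 12]
Compare 15 vs 14: take 14 from right. Merged: [7, 11, 12, 14]
Compare 15 vs 19: take 15 from left. Merged: [7, 11, 12, 14, 15]
Compare 19 vs 19: take 19 from left. Merged: [7, 11, 12, 14, 15, 19]
Compare 23 vs 19: take 19 from right. Merged: [7, 11, 12, 14, 15, 19, 19]
Append remaining from left: [23]. Merged: [7, 11, 12, 14, 15, 19, 19, 23]

Final merged array: [7, 11, 12, 14, 15, 19, 19, 23]
Total comparisons: 7

The merged array is [7, 11, 12, 14, 15, 19, 19, 23], requiring 7 comparisons. The merge step runs in O(n) time where n is the total number of elements.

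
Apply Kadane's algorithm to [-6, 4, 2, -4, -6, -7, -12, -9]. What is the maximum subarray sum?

Using Kadane's algorithm on [-6, 4, 2, -4, -6, -7, -12, -9]:

Scanning through the array:
Position 1 (value 4): max_ending_here = 4, max_so_far = 4
Position 2 (value 2): max_ending_here = 6, max_so_far = 6
Position 3 (value -4): max_ending_here = 2, max_so_far = 6
Position 4 (value -6): max_ending_here = -4, max_so_far = 6
Position 5 (value -7): max_ending_here = -7, max_so_far = 6
Position 6 (value -12): max_ending_here = -12, max_so_far = 6
Position 7 (value -9): max_ending_here = -9, max_so_far = 6

Maximum subarray: [4, 2]
Maximum sum: 6

The maximum subarray is [4, 2] with sum 6. This subarray runs from index 1 to index 2.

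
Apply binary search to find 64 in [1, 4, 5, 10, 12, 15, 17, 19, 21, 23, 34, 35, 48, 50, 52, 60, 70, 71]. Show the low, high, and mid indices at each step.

Binary search for 64 in [1, 4, 5, 10, 12, 15, 17, 19, 21, 23, 34, 35, 48, 50, 52, 60, 70, 71]:

lo=0, hi=17, mid=8, arr[mid]=21 -> 21 < 64, search right half
lo=9, hi=17, mid=13, arr[mid]=50 -> 50 < 64, search right half
lo=14, hi=17, mid=15, arr[mid]=60 -> 60 < 64, search right half
lo=16, hi=17, mid=16, arr[mid]=70 -> 70 > 64, search left half
lo=16 > hi=15, target 64 not found

Binary search determines that 64 is not in the array after 4 comparisons. The search space was exhausted without finding the target.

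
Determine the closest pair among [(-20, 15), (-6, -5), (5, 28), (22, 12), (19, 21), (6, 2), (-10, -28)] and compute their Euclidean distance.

Computing all pairwise distances among 7 points:

d((-20, 15), (-6, -5)) = 24.4131
d((-20, 15), (5, 28)) = 28.178
d((-20, 15), (22, 12)) = 42.107
d((-20, 15), (19, 21)) = 39.4588
d((-20, 15), (6, 2)) = 29.0689
d((-20, 15), (-10, -28)) = 44.1475
d((-6, -5), (5, 28)) = 34.7851
d((-6, -5), (22, 12)) = 32.7567
d((-6, -5), (19, 21)) = 36.0694
d((-6, -5), (6, 2)) = 13.8924
d((-6, -5), (-10, -28)) = 23.3452
d((5, 28), (22, 12)) = 23.3452
d((5, 28), (19, 21)) = 15.6525
d((5, 28), (6, 2)) = 26.0192
d((5, 28), (-10, -28)) = 57.9741
d((22, 12), (19, 21)) = 9.4868 <-- minimum
d((22, 12), (6, 2)) = 18.868
d((22, 12), (-10, -28)) = 51.225
d((19, 21), (6, 2)) = 23.0217
d((19, 21), (-10, -28)) = 56.9386
d((6, 2), (-10, -28)) = 34.0

Closest pair: (22, 12) and (19, 21) with distance 9.4868

The closest pair is (22, 12) and (19, 21) with Euclidean distance 9.4868. For 7 points, brute-force pairwise comparison is shown above. For large n, the divide-and-conquer algorithm (sort by x, recurse on halves, check the dividing strip) achieves O(n log n).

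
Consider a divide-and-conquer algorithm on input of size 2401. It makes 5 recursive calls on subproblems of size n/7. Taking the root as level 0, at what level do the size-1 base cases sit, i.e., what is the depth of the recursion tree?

For divide and conquer with division factor 7:

Problem sizes at each level:
Level 0: 2401
Level 1: 343
Level 2: 49
Level 3: 7
Level 4: 1

The root is level 0 and the size-1 base case is level 4 (the tree spans levels 0 through 4, i.e. 5 levels counting the root), so the depth is the number of divisions: log_7(2401) = 4

The recursion tree depth is log_7(2401) = 4. At each level, the problem size is divided by 7, so it takes 4 divisions to reduce to a base case of size 1. The algorithm makes 5 recursive calls at each level.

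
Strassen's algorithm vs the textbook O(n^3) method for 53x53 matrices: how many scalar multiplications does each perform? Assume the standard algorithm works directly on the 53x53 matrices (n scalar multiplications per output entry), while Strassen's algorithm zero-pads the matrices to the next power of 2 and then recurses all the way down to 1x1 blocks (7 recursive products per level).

Matrix multiplication for 53x53 matrices:

Strassen's algorithm requires power-of-2 dimensions. Pad 53x53 to 64x64 (next power of 2).

Standard algorithm: 53^3 = 148877 multiplications
Strassen's algorithm: 7^(log2(64)) = 7^6 = 117649 multiplications
Savings: 148877 - 117649 = 31228 multiplications

Standard: 148877 multiplications (53^3). Strassen: 117649 multiplications (7^6, after padding to 64x64). Strassen reduces 8 recursive multiplications to 7 at each level.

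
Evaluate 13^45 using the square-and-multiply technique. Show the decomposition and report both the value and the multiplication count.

Computing 13^45 by squaring (build up from 13^1; each line after the first costs one multiplication):

13^1 = 13
13^2 = (13^1)^2 = 13^2 = 169
13^4 = (13^2)^2 = 169^2 = 28561
13^5 = 13 * 13^4 = 13 * 28561 = 371293
13^10 = (13^5)^2 = 371293^2 = 137858491849
13^11 = 13 * 13^10 = 13 * 137858491849 = 1792160394037
13^22 = (13^11)^2 = 1792160394037^2 = 3211838877954855105157369
13^44 = (13^22)^2 = 3211838877954855105157369^2 = 10315908977942302627204470186314316211062255002161
13^45 = 13 * 13^44 = 13 * 10315908977942302627204470186314316211062255002161 = 134106816713249934153658112422086110743809315028093

Result: 134106816713249934153658112422086110743809315028093
Multiplications needed: 8 (8 lines after 13^1)

13^45 = 134106816713249934153658112422086110743809315028093. Using exponentiation by squaring, this requires 8 multiplications. The key idea: if the exponent is even, square the half-power; if odd, multiply by the base once.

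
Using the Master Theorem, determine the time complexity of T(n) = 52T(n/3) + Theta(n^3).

Master Theorem for T(n) = 52T(n/3) + O(n^3):

a = 52, b = 3, c = 3
log_b(a) = log_3(52) = 3.5966

Case 1: c = 3 < log_3(52) = 3.5966
T(n) = O(n^(log_3 52))

For T(n) = 52T(n/3) + O(n^3): log_3(52) = 3.5966. This is Case 1 of the Master Theorem (c < log_b(a), work dominated by leaves), giving O(n^(log_3 52)).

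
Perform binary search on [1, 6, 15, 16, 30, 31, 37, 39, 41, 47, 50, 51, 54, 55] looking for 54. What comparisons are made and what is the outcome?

Binary search for 54 in [1, 6, 15, 16, 30, 31, 37, 39, 41, 47, 50, 51, 54, 55]:

lo=0, hi=13, mid=6, arr[mid]=37 -> 37 < 54, search right half
lo=7, hi=13, mid=10, arr[mid]=50 -> 50 < 54, search right half
lo=11, hi=13, mid=12, arr[mid]=54 -> Found target at index 12!

Binary search finds 54 at index 12 after 3 comparisons. The search repeatedly halves the search space by comparing with the middle element.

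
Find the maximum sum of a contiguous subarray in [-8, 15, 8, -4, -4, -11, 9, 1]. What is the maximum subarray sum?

Using Kadane's algorithm on [-8, 15, 8, -4, -4, -11, 9, 1]:

Scanning through the array:
Position 1 (value 15): max_ending_here = 15, max_so_far = 15
Position 2 (value 8): max_ending_here = 23, max_so_far = 23
Position 3 (value -4): max_ending_here = 19, max_so_far = 23
Position 4 (value -4): max_ending_here = 15, max_so_far = 23
Position 5 (value -11): max_ending_here = 4, max_so_far = 23
Position 6 (value 9): max_ending_here = 13, max_so_far = 23
Position 7 (value 1): max_ending_here = 14, max_so_far = 23

Maximum subarray: [15, 8]
Maximum sum: 23

The maximum subarray is [15, 8] with sum 23. This subarray runs from index 1 to index 2.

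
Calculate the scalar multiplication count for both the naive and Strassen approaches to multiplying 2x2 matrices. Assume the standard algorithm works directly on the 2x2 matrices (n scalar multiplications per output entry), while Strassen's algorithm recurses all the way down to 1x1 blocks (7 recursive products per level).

Matrix multiplication for 2x2 matrices:

Standard algorithm: 2^3 = 8 multiplications
Strassen's algorithm: 7^(log2(2)) = 7^1 = 7 multiplications
Savings: 8 - 7 = 1 multiplications

Standard: 8 multiplications (2^3). Strassen: 7 multiplications (7^1). Strassen reduces 8 recursive multiplications to 7 at each level.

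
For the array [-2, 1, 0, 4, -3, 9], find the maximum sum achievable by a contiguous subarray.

Using Kadane's algorithm on [-2, 1, 0, 4, -3, 9]:

Scanning through the array:
Position 1 (value 1): max_ending_here = 1, max_so_far = 1
Position 2 (value 0): max_ending_here = 1, max_so_far = 1
Position 3 (value 4): max_ending_here = 5, max_so_far = 5
Position 4 (value -3): max_ending_here = 2, max_so_far = 5
Position 5 (value 9): max_ending_here = 11, max_so_far = 11

Maximum subarray: [1, 0, 4, -3, 9]
Maximum sum: 11

The maximum subarray is [1, 0, 4, -3, 9] with sum 11. This subarray runs from index 1 to index 5.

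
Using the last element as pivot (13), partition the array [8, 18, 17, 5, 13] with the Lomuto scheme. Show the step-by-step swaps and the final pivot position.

Lomuto partition with pivot = 13:

Initial array: [8, 18, 17, 5, 13]

arr[0]=8 <= 13: swap with position 0, array becomes [8, 18, 17, 5, 13]
arr[1]=18 > 13: no swap
arr[2]=17 > 13: no swap
arr[3]=5 <= 13: swap with position 1, array becomes [8, 5, 17, 18, 13]

Place pivot at position 2: [8, 5, 13, 18, 17]
Pivot position: 2

After partitioning with pivot 13, the array becomes [8, 5, 13, 18, 17]. The pivot is placed at index 2. All elements to the left of the pivot are <= 13, and all elements to the right are > 13.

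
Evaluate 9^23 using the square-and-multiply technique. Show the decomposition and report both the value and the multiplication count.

Computing 9^23 by squaring (build up from 9^1; each line after the first costs one multiplication):

9^1 = 9
9^2 = (9^1)^2 = 9^2 = 81
9^4 = (9^2)^2 = 81^2 = 6561
9^5 = 9 * 9^4 = 9 * 6561 = 59049
9^10 = (9^5)^2 = 59049^2 = 3486784401
9^11 = 9 * 9^10 = 9 * 3486784401 = 31381059609
9^22 = (9^11)^2 = 31381059609^2 = 984770902183611232881
9^23 = 9 * 9^22 = 9 * 984770902183611232881 = 8862938119652501095929

Result: 8862938119652501095929
Multiplications needed: 7 (7 lines after 9^1)

9^23 = 8862938119652501095929. Using exponentiation by squaring, this requires 7 multiplications. The key idea: if the exponent is even, square the half-power; if odd, multiply by the base once.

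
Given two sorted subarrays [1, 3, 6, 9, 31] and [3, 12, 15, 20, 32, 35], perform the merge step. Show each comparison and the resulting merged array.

Merging process:

Compare 1 vs 3: take 1 from left. Merged: [1]
Compare 3 vs 3: take 3 from left. Merged: [1, 3]
Compare 6 vs 3: take 3 from right. Merged: [1, 3, 3]
Compare 6 vs 12: take 6 from left. Merged: [1, 3, 3, 6]
Compare 9 vs 12: take 9 from left. Merged: [1, 3, 3, 6, 9]
Compare 31 vs 12: take 12 from right. Merged: [1, 3, 3, 6, 9, 12]
Compare 31 vs 15: take 15 from right. Merged: [1, 3, 3, 6, 9, 12, 15]
Compare 31 vs 20: take 20 from right. Merged: [1, 3, 3, 6, 9, 12, 15, 20]
Compare 31 vs 32: take 31 from left. Merged: [1, 3, 3, 6, 9, 12, 15, 20, 31]
Append remaining from right: [32, 35]. Merged: [1, 3, 3, 6, 9, 12, 15, 20, 31, 32, 35]

Final merged array: [1, 3, 3, 6, 9, 12, 15, 20, 31, 32, 35]
Total comparisons: 9

The merged array is [1, 3, 3, 6, 9, 12, 15, 20, 31, 32, 35], requiring 9 comparisons. The merge step runs in O(n) time where n is the total number of elements.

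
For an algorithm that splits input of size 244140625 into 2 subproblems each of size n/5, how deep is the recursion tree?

For divide and conquer with division factor 5:

Problem sizes at each level:
Level 0: 244140625
Level 1: 48828125
Level 2: 9765625
Level 3: 1953125
Level 4: 390625
Level 5: 78125
Level 6: 15625
Level 7: 3125
Level 8: 625
Level 9: 125
Level 10: 25
Level 11: 5
Level 12: 1

The root is level 0 and the size-1 base case is level 12 (the tree spans levels 0 through 12, i.e. 13 levels counting the root), so the depth is the number of divisions: log_5(244140625) = 12

The recursion tree depth is log_5(244140625) = 12. At each level, the problem size is divided by 5, so it takes 12 divisions to reduce to a base case of size 1. The algorithm makes 2 recursive calls at each level.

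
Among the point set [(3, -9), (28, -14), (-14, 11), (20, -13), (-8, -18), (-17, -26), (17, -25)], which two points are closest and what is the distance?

Computing all pairwise distances among 7 points:

d((3, -9), (28, -14)) = 25.4951
d((3, -9), (-14, 11)) = 26.2488
d((3, -9), (20, -13)) = 17.4642
d((3, -9), (-8, -18)) = 14.2127
d((3, -9), (-17, -26)) = 26.2488
d((3, -9), (17, -25)) = 21.2603
d((28, -14), (-14, 11)) = 48.8774
d((28, -14), (20, -13)) = 8.0623 <-- minimum
d((28, -14), (-8, -18)) = 36.2215
d((28, -14), (-17, -26)) = 46.5725
d((28, -14), (17, -25)) = 15.5563
d((-14, 11), (20, -13)) = 41.6173
d((-14, 11), (-8, -18)) = 29.6142
d((-14, 11), (-17, -26)) = 37.1214
d((-14, 11), (17, -25)) = 47.5079
d((20, -13), (-8, -18)) = 28.4429
d((20, -13), (-17, -26)) = 39.2173
d((20, -13), (17, -25)) = 12.3693
d((-8, -18), (-17, -26)) = 12.0416
d((-8, -18), (17, -25)) = 25.9615
d((-17, -26), (17, -25)) = 34.0147

Closest pair: (28, -14) and (20, -13) with distance 8.0623

The closest pair is (28, -14) and (20, -13) with Euclidean distance 8.0623. For 7 points, brute-force pairwise comparison is shown above. For large n, the divide-and-conquer algorithm (sort by x, recurse on halves, check the dividing strip) achieves O(n log n).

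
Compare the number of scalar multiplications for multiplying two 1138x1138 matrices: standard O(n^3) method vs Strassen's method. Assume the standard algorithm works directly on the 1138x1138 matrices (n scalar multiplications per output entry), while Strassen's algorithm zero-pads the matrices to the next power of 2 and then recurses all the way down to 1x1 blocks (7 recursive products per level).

Matrix multiplication for 1138x1138 matrices:

Strassen's algorithm requires power-of-2 dimensions. Pad 1138x1138 to 2048x2048 (next power of 2).

Standard algorithm: 1138^3 = 1473760072 multiplications
Strassen's algorithm: 7^(log2(2048)) = 7^11 = 1977326743 multiplications
Difference: 1473760072 - 1977326743 = -503566671 (Strassen uses MORE here due to padding overhead — for small or just-over-power-of-2 n, padding can outweigh the per-level savings)

Standard: 1473760072 multiplications (1138^3). Strassen: 1977326743 multiplications (7^11, after padding to 2048x2048). Strassen reduces 8 recursive multiplications to 7 at each level.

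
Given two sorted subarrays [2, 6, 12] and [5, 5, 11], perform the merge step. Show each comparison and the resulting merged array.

Merging process:

Compare 2 vs 5: take 2 from left. Merged: [2]
Compare 6 vs 5: take 5 from right. Merged: [2, 5]
Compare 6 vs 5: take 5 from right. Merged: [2, 5, 5]
Compare 6 vs 11: take 6 from left. Merged: [2, 5, 5, 6]
Compare 12 vs 11: take 11 from right. Merged: [2, 5, 5, 6, 11]
Append remaining from left: [12]. Merged: [2, 5, 5, 6, 11, 12]

Final merged array: [2, 5, 5, 6, 11, 12]
Total comparisons: 5

The merged array is [2, 5, 5, 6, 11, 12], requiring 5 comparisons. The merge step runs in O(n) time where n is the total number of elements.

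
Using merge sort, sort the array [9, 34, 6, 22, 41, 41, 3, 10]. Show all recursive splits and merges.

Merge sort trace:

Split: [9, 34, 6, 22, 41, 41, 3, 10] -> [9, 34, 6, 22] and [41, 41, 3, 10]
  Split: [9, 34, 6, 22] -> [9, 34] and [6, 22]
    Split: [9, 34] -> [9] and [34]
    Merge: [9] + [34] -> [9, 34]
    Split: [6, 22] -> [6] and [22]
    Merge: [6] + [22] -> [6, 22]
  Merge: [9, 34] + [6, 22] -> [6, 9, 22, 34]
  Split: [41, 41, 3, 10] -> [41, 41] and [3, 10]
    Split: [41, 41] -> [41] and [41]
    Merge: [41] + [41] -> [41, 41]
    Split: [3, 10] -> [3] and [10]
    Merge: [3] + [10] -> [3, 10]
  Merge: [41, 41] + [3, 10] -> [3, 10, 41, 41]
Merge: [6, 9, 22, 34] + [3, 10, 41, 41] -> [3, 6, 9, 10, 22, 34, 41, 41]

Final sorted array: [3, 6, 9, 10, 22, 34, 41, 41]

The merge sort proceeds by recursively splitting the array and merging sorted halves.
After all merges, the sorted array is [3, 6, 9, 10, 22, 34, 41, 41].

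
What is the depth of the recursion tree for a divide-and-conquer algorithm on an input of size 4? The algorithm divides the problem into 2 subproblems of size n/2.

For divide and conquer with division factor 2:

Problem sizes at each level:
Level 0: 4
Level 1: 2
Level 2: 1

The root is level 0 and the size-1 base case is level 2 (the tree spans levels 0 through 2, i.e. 3 levels counting the root), so the depth is the number of divisions: log_2(4) = 2

The recursion tree depth is log_2(4) = 2. At each level, the problem size is divided by 2, so it takes 2 divisions to reduce to a base case of size 1. The algorithm makes 2 recursive calls at each level.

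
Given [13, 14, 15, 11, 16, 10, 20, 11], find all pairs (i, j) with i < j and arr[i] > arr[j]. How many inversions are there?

Finding inversions in [13, 14, 15, 11, 16, 10, 20, 11]:

(0, 3): arr[0]=13 > arr[3]=11
(0, 5): arr[0]=13 > arr[5]=10
(0, 7): arr[0]=13 > arr[7]=11
(1, 3): arr[1]=14 > arr[3]=11
(1, 5): arr[1]=14 > arr[5]=10
(1, 7): arr[1]=14 > arr[7]=11
(2, 3): arr[2]=15 > arr[3]=11
(2, 5): arr[2]=15 > arr[5]=10
(2, 7): arr[2]=15 > arr[7]=11
(3, 5): arr[3]=11 > arr[5]=10
(4, 5): arr[4]=16 > arr[5]=10
(4, 7): arr[4]=16 > arr[7]=11
(6, 7): arr[6]=20 > arr[7]=11

Total inversions: 13

The array has 13 inversion(s): (0,3), (0,5), (0,7), (1,3), (1,5), (1,7), (2,3), (2,5), (2,7), (3,5), (4,5), (4,7), (6,7). Each pair (i,j) satisfies i < j and arr[i] > arr[j].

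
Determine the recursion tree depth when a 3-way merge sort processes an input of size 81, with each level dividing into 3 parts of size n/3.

For divide and conquer with division factor 3:

Problem sizes at each level:
Level 0: 81
Level 1: 27
Level 2: 9
Level 3: 3
Level 4: 1

The root is level 0 and the size-1 base case is level 4 (the tree spans levels 0 through 4, i.e. 5 levels counting the root), so the depth is the number of divisions: log_3(81) = 4

The recursion tree depth is log_3(81) = 4. At each level, the problem size is divided by 3, so it takes 4 divisions to reduce to a base case of size 1. The algorithm makes 3 recursive calls at each level.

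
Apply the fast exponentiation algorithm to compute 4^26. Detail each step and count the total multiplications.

Computing 4^26 by squaring (build up from 4^1; each line after the first costs one multiplication):

4^1 = 4
4^2 = (4^1)^2 = 4^2 = 16
4^3 = 4 * 4^2 = 4 * 16 = 64
4^6 = (4^3)^2 = 64^2 = 4096
4^12 = (4^6)^2 = 4096^2 = 16777216
4^13 = 4 * 4^12 = 4 * 16777216 = 67108864
4^26 = (4^13)^2 = 67108864^2 = 4503599627370496

Result: 4503599627370496
Multiplications needed: 6 (6 lines after 4^1)

4^26 = 4503599627370496. Using exponentiation by squaring, this requires 6 multiplications. The key idea: if the exponent is even, square the half-power; if odd, multiply by the base once.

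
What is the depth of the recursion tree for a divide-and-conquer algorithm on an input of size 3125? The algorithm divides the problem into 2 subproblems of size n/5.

For divide and conquer with division factor 5:

Problem sizes at each level:
Level 0: 3125
Level 1: 625
Level 2: 125
Level 3: 25
Level 4: 5
Level 5: 1

The root is level 0 and the size-1 base case is level 5 (the tree spans levels 0 through 5, i.e. 6 levels counting the root), so the depth is the number of divisions: log_5(3125) = 5

The recursion tree depth is log_5(3125) = 5. At each level, the problem size is divided by 5, so it takes 5 divisions to reduce to a base case of size 1. The algorithm makes 2 recursive calls at each level.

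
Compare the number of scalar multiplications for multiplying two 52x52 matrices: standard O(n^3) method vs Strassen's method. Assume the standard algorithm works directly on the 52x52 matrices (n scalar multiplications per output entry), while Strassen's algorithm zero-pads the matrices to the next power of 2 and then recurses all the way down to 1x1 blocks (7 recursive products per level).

Matrix multiplication for 52x52 matrices:

Strassen's algorithm requires power-of-2 dimensions. Pad 52x52 to 64x64 (next power of 2).

Standard algorithm: 52^3 = 140608 multiplications
Strassen's algorithm: 7^(log2(64)) = 7^6 = 117649 multiplications
Savings: 140608 - 117649 = 22959 multiplications

Standard: 140608 multiplications (52^3). Strassen: 117649 multiplications (7^6, after padding to 64x64). Strassen reduces 8 recursive multiplications to 7 at each level.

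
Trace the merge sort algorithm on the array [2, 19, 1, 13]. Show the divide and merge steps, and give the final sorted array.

Merge sort trace:

Split: [2, 19, 1, 13] -> [2, 19] and [1, 13]
  Split: [2, 19] -> [2] and [19]
  Merge: [2] + [19] -> [2, 19]
  Split: [1, 13] -> [1] and [13]
  Merge: [1] + [13] -> [1, 13]
Merge: [2, 19] + [1, 13] -> [1, 2, 13, 19]

Final sorted array: [1, 2, 13, 19]

The merge sort proceeds by recursively splitting the array and merging sorted halves.
After all merges, the sorted array is [1, 2, 13, 19].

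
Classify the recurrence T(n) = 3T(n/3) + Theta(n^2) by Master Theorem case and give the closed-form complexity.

Master Theorem for T(n) = 3T(n/3) + O(n^2):

a = 3, b = 3, c = 2
log_b(a) = log_3(3) = 1.0000

Case 3: c = 2 > log_3(3) = 1.0000
T(n) = O(n^2) = O(n^2)

For T(n) = 3T(n/3) + O(n^2): log_3(3) = 1.0000. This is Case 3 of the Master Theorem (c > log_b(a), work dominated by root), giving O(n^2).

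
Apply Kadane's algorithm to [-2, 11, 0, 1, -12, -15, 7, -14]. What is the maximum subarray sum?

Using Kadane's algorithm on [-2, 11, 0, 1, -12, -15, 7, -14]:

Scanning through the array:
Position 1 (value 11): max_ending_here = 11, max_so_far = 11
Position 2 (value 0): max_ending_here = 11, max_so_far = 11
Position 3 (value 1): max_ending_here = 12, max_so_far = 12
Position 4 (value -12): max_ending_here = 0, max_so_far = 12
Position 5 (value -15): max_ending_here = -15, max_so_far = 12
Position 6 (value 7): max_ending_here = 7, max_so_far = 12
Position 7 (value -14): max_ending_here = -7, max_so_far = 12

Maximum subarray: [11, 0, 1]
Maximum sum: 12

The maximum subarray is [11, 0, 1] with sum 12. This subarray runs from index 1 to index 3.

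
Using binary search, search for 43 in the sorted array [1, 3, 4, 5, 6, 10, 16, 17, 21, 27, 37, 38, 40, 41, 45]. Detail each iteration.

Binary search for 43 in [1, 3, 4, 5, 6, 10, 16, 17, 21, 27, 37, 38, 40, 41, 45]:

lo=0, hi=14, mid=7, arr[mid]=17 -> 17 < 43, search right half
lo=8, hi=14, mid=11, arr[mid]=38 -> 38 < 43, search right half
lo=12, hi=14, mid=13, arr[mid]=41 -> 41 < 43, search right half
lo=14, hi=14, mid=14, arr[mid]=45 -> 45 > 43, search left half
lo=14 > hi=13, target 43 not found

Binary search determines that 43 is not in the array after 4 comparisons. The search space was exhausted without finding the target.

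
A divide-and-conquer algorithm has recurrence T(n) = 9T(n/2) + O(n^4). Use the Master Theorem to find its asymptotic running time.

Master Theorem for T(n) = 9T(n/2) + O(n^4):

a = 9, b = 2, c = 4
log_b(a) = log_2(9) = 3.1699

Case 3: c = 4 > log_2(9) = 3.1699
T(n) = O(n^4) = O(n^4)

For T(n) = 9T(n/2) + O(n^4): log_2(9) = 3.1699. This is Case 3 of the Master Theorem (c > log_b(a), work dominated by root), giving O(n^4).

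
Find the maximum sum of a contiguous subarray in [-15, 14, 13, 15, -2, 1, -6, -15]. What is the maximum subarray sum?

Using Kadane's algorithm on [-15, 14, 13, 15, -2, 1, -6, -15]:

Scanning through the array:
Position 1 (value 14): max_ending_here = 14, max_so_far = 14
Position 2 (value 13): max_ending_here = 27, max_so_far = 27
Position 3 (value 15): max_ending_here = 42, max_so_far = 42
Position 4 (value -2): max_ending_here = 40, max_so_far = 42
Position 5 (value 1): max_ending_here = 41, max_so_far = 42
Position 6 (value -6): max_ending_here = 35, max_so_far = 42
Position 7 (value -15): max_ending_here = 20, max_so_far = 42

Maximum subarray: [14, 13, 15]
Maximum sum: 42

The maximum subarray is [14, 13, 15] with sum 42. This subarray runs from index 1 to index 3.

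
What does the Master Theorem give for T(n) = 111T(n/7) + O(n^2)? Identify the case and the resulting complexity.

Master Theorem for T(n) = 111T(n/7) + O(n^2):

a = 111, b = 7, c = 2
log_b(a) = log_7(111) = 2.4202

Case 1: c = 2 < log_7(111) = 2.4202
T(n) = O(n^(log_7 111))

For T(n) = 111T(n/7) + O(n^2): log_7(111) = 2.4202. This is Case 1 of the Master Theorem (c < log_b(a), work dominated by leaves), giving O(n^(log_7 111)).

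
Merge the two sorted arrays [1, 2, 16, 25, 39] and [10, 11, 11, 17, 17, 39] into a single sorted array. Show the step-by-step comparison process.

Merging process:

Compare 1 vs 10: take 1 from left. Merged: [1]
Compare 2 vs 10: take 2 from left. Merged: [1, 2]
Compare 16 vs 10: take 10 from right. Merged: [1, 2, 10]
Compare 16 vs 11: take 11 from right. Merged: [1, 2, 10, 11]
Compare 16 vs 11: take 11 from right. Merged: [1, 2, 10, 11, 11]
Compare 16 vs 17: take 16 from left. Merged: [1, 2, 10, 11, 11, 16]
Compare 25 vs 17: take 17 from right. Merged: [1, 2, 10, 11, 11, 16, 17]
Compare 25 vs 17: take 17 from right. Merged: [1, 2, 10, 11, 11, 16, 17, 17]
Compare 25 vs 39: take 25 from left. Merged: [1, 2, 10, 11, 11, 16, 17, 17, 25]
Compare 39 vs 39: take 39 from left. Merged: [1, 2, 10, 11, 11, 16, 17, 17, 25, 39]
Append remaining from right: [39]. Merged: [1, 2, 10, 11, 11, 16, 17, 17, 25, 39, 39]

Final merged array: [1, 2, 10, 11, 11, 16, 17, 17, 25, 39, 39]
Total comparisons: 10

The merged array is [1, 2, 10, 11, 11, 16, 17, 17, 25, 39, 39], requiring 10 comparisons. The merge step runs in O(n) time where n is the total number of elements.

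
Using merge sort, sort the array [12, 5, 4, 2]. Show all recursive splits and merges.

Merge sort trace:

Split: [12, 5, 4, 2] -> [12, 5] and [4, 2]
  Split: [12, 5] -> [12] and [5]
  Merge: [12] + [5] -> [5, 12]
  Split: [4, 2] -> [4] and [2]
  Merge: [4] + [2] -> [2, 4]
Merge: [5, 12] + [2, 4] -> [2, 4, 5, 12]

Final sorted array: [2, 4, 5, 12]

The merge sort proceeds by recursively splitting the array and merging sorted halves.
After all merges, the sorted array is [2, 4, 5, 12].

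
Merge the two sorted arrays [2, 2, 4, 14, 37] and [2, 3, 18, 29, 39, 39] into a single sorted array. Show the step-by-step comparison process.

Merging process:

Compare 2 vs 2: take 2 from left. Merged: [2]
Compare 2 vs 2: take 2 from left. Merged: [2, 2]
Compare 4 vs 2: take 2 from right. Merged: [2, 2, 2]
Compare 4 vs 3: take 3 from right. Merged: [2, 2, 2, 3]
Compare 4 vs 18: take 4 from left. Merged: [2, 2, 2, 3, 4]
Compare 14 vs 18: take 14 from left. Merged: [2, 2, 2, 3, 4, 14]
Compare 37 vs 18: take 18 from right. Merged: [2, 2, 2, 3, 4, 14, 18]
Compare 37 vs 29: take 29 from right. Merged: [2, 2, 2, 3, 4, 14, 18, 29]
Compare 37 vs 39: take 37 from left. Merged: [2, 2, 2, 3, 4, 14, 18, 29, 37]
Append remaining from right: [39, 39]. Merged: [2, 2, 2, 3, 4, 14, 18, 29, 37, 39, 39]

Final merged array: [2, 2, 2, 3, 4, 14, 18, 29, 37, 39, 39]
Total comparisons: 9

The merged array is [2, 2, 2, 3, 4, 14, 18, 29, 37, 39, 39], requiring 9 comparisons. The merge step runs in O(n) time where n is the total number of elements.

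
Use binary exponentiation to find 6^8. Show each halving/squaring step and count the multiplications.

Computing 6^8 by squaring (build up from 6^1; each line after the first costs one multiplication):

6^1 = 6
6^2 = (6^1)^2 = 6^2 = 36
6^4 = (6^2)^2 = 36^2 = 1296
6^8 = (6^4)^2 = 1296^2 = 1679616

Result: 1679616
Multiplications needed: 3 (3 lines after 6^1)

6^8 = 1679616. Using exponentiation by squaring, this requires 3 multiplications. The key idea: if the exponent is even, square the half-power; if odd, multiply by the base once.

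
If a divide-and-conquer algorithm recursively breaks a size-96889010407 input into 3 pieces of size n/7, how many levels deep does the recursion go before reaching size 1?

For divide and conquer with division factor 7:

Problem sizes at each level:
Level 0: 96889010407
Level 1: 13841287201
Level 2: 1977326743
Level 3: 282475249
Level 4: 40353607
Level 5: 5764801
Level 6: 823543
Level 7: 117649
Level 8: 16807
Level 9: 2401
Level 10: 343
Level 11: 49
Level 12: 7
Level 13: 1

The root is level 0 and the size-1 base case is level 13 (the tree spans levels 0 through 13, i.e. 14 levels counting the root), so the depth is the number of divisions: log_7(96889010407) = 13

The recursion tree depth is log_7(96889010407) = 13. At each level, the problem size is divided by 7, so it takes 13 divisions to reduce to a base case of size 1. The algorithm makes 3 recursive calls at each level.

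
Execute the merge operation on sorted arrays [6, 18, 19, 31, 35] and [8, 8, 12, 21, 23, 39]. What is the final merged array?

Merging process:

Compare 6 vs 8: take 6 from left. Merged: [6]
Compare 18 vs 8: take 8 from right. Merged: [6, 8]
Compare 18 vs 8: take 8 from right. Merged: [6, 8, 8]
Compare 18 vs 12: take 12 from right. Merged: [6, 8, 8, 12]
Compare 18 vs 21: take 18 from left. Merged: [6, 8, 8, 12, 18]
Compare 19 vs 21: take 19 from left. Merged: [6, 8, 8, 12, 18, 19]
Compare 31 vs 21: take 21 from right. Merged: [6, 8, 8, 12, 18, 19, 21]
Compare 31 vs 23: take 23 from right. Merged: [6, 8, 8, 12, 18, 19, 21, 23]
Compare 31 vs 39: take 31 from left. Merged: [6, 8, 8, 12, 18, 19, 21, 23, 31]
Compare 35 vs 39: take 35 from left. Merged: [6, 8, 8, 12, 18, 19, 21, 23, 31, 35]
Append remaining from right: [39]. Merged: [6, 8, 8, 12, 18, 19, 21, 23, 31, 35, 39]

Final merged array: [6, 8, 8, 12, 18, 19, 21, 23, 31, 35, 39]
Total comparisons: 10

The merged array is [6, 8, 8, 12, 18, 19, 21, 23, 31, 35, 39], requiring 10 comparisons. The merge step runs in O(n) time where n is the total number of elements.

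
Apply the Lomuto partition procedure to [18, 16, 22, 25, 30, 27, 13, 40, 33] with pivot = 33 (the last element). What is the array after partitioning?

Lomuto partition with pivot = 33:

Initial array: [18, 16, 22, 25, 30, 27, 13, 40, 33]

arr[0]=18 <= 33: swap with position 0, array becomes [18, 16, 22, 25, 30, 27, 13, 40, 33]
arr[1]=16 <= 33: swap with position 1, array becomes [18, 16, 22, 25, 30, 27, 13, 40, 33]
arr[2]=22 <= 33: swap with position 2, array becomes [18, 16, 22, 25, 30, 27, 13, 40, 33]
arr[3]=25 <= 33: swap with position 3, array becomes [18, 16, 22, 25, 30, 27, 13, 40, 33]
arr[4]=30 <= 33: swap with position 4, array becomes [18, 16, 22, 25, 30, 27, 13, 40, 33]
arr[5]=27 <= 33: swap with position 5, array becomes [18, 16, 22, 25, 30, 27, 13, 40, 33]
arr[6]=13 <= 33: swap with position 6, array becomes [18, 16, 22, 25, 30, 27, 13, 40, 33]
arr[7]=40 > 33: no swap

Place pivot at position 7: [18, 16, 22, 25, 30, 27, 13, 33, 40]
Pivot position: 7

After partitioning with pivot 33, the array becomes [18, 16, 22, 25, 30, 27, 13, 33, 40]. The pivot is placed at index 7. All elements to the left of the pivot are <= 33, and all elements to the right are > 33.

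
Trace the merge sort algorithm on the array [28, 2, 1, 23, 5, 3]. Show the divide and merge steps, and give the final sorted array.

Merge sort trace:

Split: [28, 2, 1, 23, 5, 3] -> [28, 2, 1] and [23, 5, 3]
  Split: [28, 2, 1] -> [28] and [2, 1]
    Split: [2, 1] -> [2] and [1]
    Merge: [2] + [1] -> [1, 2]
  Merge: [28] + [1, 2] -> [1, 2, 28]
  Split: [23, 5, 3] -> [23] and [5, 3]
    Split: [5, 3] -> [5] and [3]
    Merge: [5] + [3] -> [3, 5]
  Merge: [23] + [3, 5] -> [3, 5, 23]
Merge: [1, 2, 28] + [3, 5, 23] -> [1, 2, 3, 5, 23, 28]

Final sorted array: [1, 2, 3, 5, 23, 28]

The merge sort proceeds by recursively splitting the array and merging sorted halves.
After all merges, the sorted array is [1, 2, 3, 5, 23, 28].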